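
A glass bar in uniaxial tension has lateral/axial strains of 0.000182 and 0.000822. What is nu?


Poisson's ratio: nu = lateral strain / axial strain
  nu = 0.000182 / 0.000822 = 0.2214

0.2214


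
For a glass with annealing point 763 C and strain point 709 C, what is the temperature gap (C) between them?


Gap = T_anneal - T_strain:
  gap = 763 - 709 = 54 C

54 C


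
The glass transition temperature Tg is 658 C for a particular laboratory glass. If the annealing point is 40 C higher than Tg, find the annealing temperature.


The annealing temperature is Tg plus the offset:
  T_anneal = 658 + 40 = 698 C

698 C


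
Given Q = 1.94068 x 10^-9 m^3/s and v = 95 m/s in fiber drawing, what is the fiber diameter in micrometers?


Cross-sectional area from continuity:
  A = Q / v = 1.94068 x 10^-9 / 95 = 2.042821 x 10^-11 m^2
Diameter from circular cross-section:
  d = sqrt(4A / pi) * 10^6 (m -> um)
  d = sqrt(4 * 2.042821 x 10^-11 / pi) * 10^6 = 5.1 um

5.1 um


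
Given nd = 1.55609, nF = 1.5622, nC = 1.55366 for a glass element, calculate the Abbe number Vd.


Abbe number formula: Vd = (nd - 1) / (nF - nC)
  nd - 1 = 1.55609 - 1 = 0.55609
  nF - nC = 1.5622 - 1.55366 = 0.00854
  Vd = 0.55609 / 0.00854 = 65.12

65.12


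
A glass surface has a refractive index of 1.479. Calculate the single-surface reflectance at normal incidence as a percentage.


Fresnel reflectance at normal incidence:
  R = ((n - 1)/(n + 1))^2
  (n - 1)/(n + 1) = (1.479 - 1)/(1.479 + 1) = 0.193223
  R = 0.193223^2 = 0.0373351
  R(%) = 0.0373351 * 100 = 3.734%

3.734%


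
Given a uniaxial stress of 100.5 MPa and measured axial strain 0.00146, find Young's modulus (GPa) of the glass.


Young's modulus: E = stress / strain
  E = 100.5 MPa / 0.00146 = 68835.62 MPa
Convert to GPa: 68835.62 / 1000 = 68.84 GPa

68.84 GPa


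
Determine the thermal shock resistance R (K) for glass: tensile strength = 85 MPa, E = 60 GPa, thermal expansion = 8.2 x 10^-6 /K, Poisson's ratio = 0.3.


Thermal shock resistance: R = sigma * (1 - nu) / (E * alpha)
  Numerator = 85 * (1 - 0.3) = 59.5
  Denominator = 60 * 1000 * (8.2 x 10^-6) = 0.492
  R = 59.5 / 0.492 = 120.9 K

120.9 K


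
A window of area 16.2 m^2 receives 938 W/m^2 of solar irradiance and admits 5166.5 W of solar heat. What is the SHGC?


Rearrange Q = Area * SHGC * Irradiance:
  SHGC = Q / (Area * Irradiance)
  SHGC = 5166.5 / (16.2 * 938) = 0.34

0.34


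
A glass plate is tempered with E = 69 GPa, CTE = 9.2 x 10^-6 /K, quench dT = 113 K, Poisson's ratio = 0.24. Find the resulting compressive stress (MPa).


Tempering stress: sigma = E * alpha * dT / (1 - nu)
  E (MPa) = 69 * 1000 = 69000
  Numerator = 69000 * (9.2 x 10^-6) * 113 = 71.7324
  Denominator = 1 - 0.24 = 0.76
  sigma = 71.7324 / 0.76 = 94.4 MPa

94.4 MPa


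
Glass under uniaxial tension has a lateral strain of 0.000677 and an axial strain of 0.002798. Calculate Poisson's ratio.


Poisson's ratio: nu = lateral strain / axial strain
  nu = 0.000677 / 0.002798 = 0.242

0.242


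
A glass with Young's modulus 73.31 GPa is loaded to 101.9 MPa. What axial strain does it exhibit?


Rearrange E = sigma / epsilon:
  epsilon = sigma / E
  E (MPa) = 73.31 * 1000 = 73310
  epsilon = 101.9 / 73310 = 0.00139

0.00139


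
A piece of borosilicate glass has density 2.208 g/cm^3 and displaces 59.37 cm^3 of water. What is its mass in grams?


Rearrange rho = m / V:
  m = rho * V
  m = 2.208 * 59.37 = 131.089 g

131.089 g


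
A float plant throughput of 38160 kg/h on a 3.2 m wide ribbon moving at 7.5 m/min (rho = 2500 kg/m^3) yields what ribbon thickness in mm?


Ribbon cross-section from mass balance:
  Volume rate = throughput / density = 38160 / 2500 = 15.264 m^3/h
  thickness = volume rate / (speed * 60 * width), i.e.
  thickness = throughput / (60 * speed * width * density) * 1000
  thickness = 38160 / (60 * 7.5 * 3.2 * 2500) * 1000 = 10.6 mm

10.6 mm


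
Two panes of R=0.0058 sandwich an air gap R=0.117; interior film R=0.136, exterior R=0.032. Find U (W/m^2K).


Total thermal resistance (series):
  R_total = R_in + R_glass + R_air + R_glass + R_out
  R_total = 0.136 + 0.0058 + 0.117 + 0.0058 + 0.032 = 0.2966 m^2K/W
U-value = 1 / R_total = 1 / 0.2966 = 3.372 W/m^2K

3.372 W/m^2K


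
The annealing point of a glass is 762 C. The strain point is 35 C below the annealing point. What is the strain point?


Strain point = annealing point - difference:
  T_strain = 762 - 35 = 727 C

727 C


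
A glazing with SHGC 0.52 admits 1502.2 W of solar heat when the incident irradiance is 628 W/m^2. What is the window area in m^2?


Rearrange Q = Area * SHGC * Irradiance:
  Area = Q / (SHGC * Irradiance)
  Area = 1502.2 / (0.52 * 628) = 4.6 m^2

4.6 m^2


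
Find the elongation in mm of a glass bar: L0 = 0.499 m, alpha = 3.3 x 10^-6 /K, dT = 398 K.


Thermal expansion formula: dL = alpha * L0 * dT
  dL = (3.3 x 10^-6) * 0.499 * 398 = 0.00065539 m
Convert to mm: 0.00065539 * 1000 = 0.6554 mm

0.6554 mm


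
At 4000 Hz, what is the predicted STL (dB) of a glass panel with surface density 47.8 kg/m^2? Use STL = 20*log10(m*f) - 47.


Mass law: STL = 20 * log10(m * f) - 47
  m * f = 47.8 * 4000 = 191200
  log10(191200) = 5.28149
  STL = 20 * 5.28149 - 47 = 105.6298 - 47 = 58.6 dB

58.6 dB


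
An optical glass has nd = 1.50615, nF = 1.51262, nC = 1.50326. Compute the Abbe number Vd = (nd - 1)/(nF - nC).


Abbe number formula: Vd = (nd - 1) / (nF - nC)
  nd - 1 = 1.50615 - 1 = 0.50615
  nF - nC = 1.51262 - 1.50326 = 0.00936
  Vd = 0.50615 / 0.00936 = 54.08

54.08


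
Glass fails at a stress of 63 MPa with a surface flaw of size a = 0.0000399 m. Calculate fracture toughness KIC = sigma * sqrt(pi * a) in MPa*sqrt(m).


Fracture toughness: KIC = sigma * sqrt(pi * a)
  pi * a = pi * 0.0000399 = 0.00012535
  sqrt(pi * a) = 0.011196
  KIC = 63 * 0.011196 = 0.705 MPa*sqrt(m)

0.705 MPa*sqrt(m)


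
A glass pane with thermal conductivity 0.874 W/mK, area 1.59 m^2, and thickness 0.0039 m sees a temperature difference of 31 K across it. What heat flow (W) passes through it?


Fourier's law: Q = k * A * dT / t
  Q = 0.874 * 1.59 * 31 / 0.0039
  Q = 43.07946 / 0.0039 = 11046 W

11046 W


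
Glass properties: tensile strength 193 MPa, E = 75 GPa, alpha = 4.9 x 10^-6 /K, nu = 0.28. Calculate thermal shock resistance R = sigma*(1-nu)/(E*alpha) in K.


Thermal shock resistance: R = sigma * (1 - nu) / (E * alpha)
  Numerator = 193 * (1 - 0.28) = 138.96
  Denominator = 75 * 1000 * (4.9 x 10^-6) = 0.3675
  R = 138.96 / 0.3675 = 378.1 K

378.1 K


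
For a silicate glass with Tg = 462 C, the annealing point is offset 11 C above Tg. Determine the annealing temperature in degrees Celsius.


The annealing temperature is Tg plus the offset:
  T_anneal = 462 + 11 = 473 C

473 C


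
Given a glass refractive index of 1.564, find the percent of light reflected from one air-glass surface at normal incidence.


Fresnel reflectance at normal incidence:
  R = ((n - 1)/(n + 1))^2
  (n - 1)/(n + 1) = (1.564 - 1)/(1.564 + 1) = 0.219969
  R = 0.219969^2 = 0.0483864
  R(%) = 0.0483864 * 100 = 4.839%

4.839%


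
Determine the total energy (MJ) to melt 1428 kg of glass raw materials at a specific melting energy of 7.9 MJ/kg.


Total energy = mass * specific energy
  E = 1428 * 7.9 = 11281.2 MJ

11281.2 MJ


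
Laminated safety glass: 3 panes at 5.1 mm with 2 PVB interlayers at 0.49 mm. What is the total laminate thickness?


Total thickness = glass contribution + PVB contribution
  Glass: 3 * 5.1 = 15.3 mm
  PVB: 2 * 0.49 = 0.98 mm
  Total = 15.3 + 0.98 = 16.28 mm

16.28 mm


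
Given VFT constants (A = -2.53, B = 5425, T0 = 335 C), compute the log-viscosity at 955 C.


VFT equation: log(eta) = A + B / (T - T0)
  T - T0 = 955 - 335 = 620
  B / (T - T0) = 5425 / 620 = 8.75
  log(eta) = -2.53 + 8.75 = 6.22

6.22


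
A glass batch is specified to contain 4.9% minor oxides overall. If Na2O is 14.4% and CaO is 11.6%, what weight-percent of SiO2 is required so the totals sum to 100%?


Known pieces sum to 100%:
  SiO2 = 100 - (others + Na2O + CaO)
  SiO2 = 100 - (4.9 + 14.4 + 11.6) = 69.1%

69.1%


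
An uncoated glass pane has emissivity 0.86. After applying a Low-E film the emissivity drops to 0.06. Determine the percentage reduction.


Percentage reduction = (1 - coated/uncoated) * 100
  Ratio = 0.06 / 0.86 = 0.0698
  Reduction = (1 - 0.0698) * 100 = 93.0%

93.0%


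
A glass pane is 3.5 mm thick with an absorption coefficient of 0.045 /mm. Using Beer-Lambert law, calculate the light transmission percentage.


Beer-Lambert law: T = exp(-alpha * thickness)
  exponent = -0.045 * 3.5 = -0.1575
  T = exp(-0.1575) = 0.8543
  Percentage = 0.8543 * 100 = 85.43%

85.43%


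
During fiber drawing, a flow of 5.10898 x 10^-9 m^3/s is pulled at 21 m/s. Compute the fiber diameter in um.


Cross-sectional area from continuity:
  A = Q / v = 5.10898 x 10^-9 / 21 = 2.432848 x 10^-10 m^2
Diameter from circular cross-section:
  d = sqrt(4A / pi) * 10^6 (m -> um)
  d = sqrt(4 * 2.432848 x 10^-10 / pi) * 10^6 = 17.6 um

17.6 um


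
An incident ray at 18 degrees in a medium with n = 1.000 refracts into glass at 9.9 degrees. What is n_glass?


Apply Snell's law: n1 * sin(theta1) = n2 * sin(theta2)
  n2 = n1 * sin(theta1) / sin(theta2)
  sin(18) = 0.309017
  sin(9.9) = 0.171929
  n2 = 1.000 * 0.309017 / 0.171929 = 1.7974

1.7974


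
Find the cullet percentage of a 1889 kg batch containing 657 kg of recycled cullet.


Cullet ratio = (cullet mass / total batch mass) * 100
  Ratio = 657 / 1889 * 100 = 34.78%

34.78%


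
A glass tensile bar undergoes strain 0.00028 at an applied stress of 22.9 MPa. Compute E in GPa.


Young's modulus: E = stress / strain
  E = 22.9 MPa / 0.00028 = 81785.71 MPa
Convert to GPa: 81785.71 / 1000 = 81.79 GPa

81.79 GPa


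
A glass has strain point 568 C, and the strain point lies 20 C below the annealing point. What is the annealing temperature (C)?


T_anneal = T_strain + gap:
  T_anneal = 568 + 20 = 588 C

588 C


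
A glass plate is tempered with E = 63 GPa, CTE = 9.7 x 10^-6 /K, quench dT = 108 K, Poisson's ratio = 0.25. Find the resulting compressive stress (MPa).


Tempering stress: sigma = E * alpha * dT / (1 - nu)
  E (MPa) = 63 * 1000 = 63000
  Numerator = 63000 * (9.7 x 10^-6) * 108 = 65.9988
  Denominator = 1 - 0.25 = 0.75
  sigma = 65.9988 / 0.75 = 88.0 MPa

88.0 MPa


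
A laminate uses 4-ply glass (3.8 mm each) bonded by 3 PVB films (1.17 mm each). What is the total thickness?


Total thickness = glass contribution + PVB contribution
  Glass: 4 * 3.8 = 15.2 mm
  PVB: 3 * 1.17 = 3.51 mm
  Total = 15.2 + 3.51 = 18.71 mm

18.71 mm


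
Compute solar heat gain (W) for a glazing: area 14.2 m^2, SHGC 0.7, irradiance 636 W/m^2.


Solar heat gain: Q = Area * SHGC * Irradiance
  Q = 14.2 * 0.7 * 636 = 6321.8 W

6321.8 W


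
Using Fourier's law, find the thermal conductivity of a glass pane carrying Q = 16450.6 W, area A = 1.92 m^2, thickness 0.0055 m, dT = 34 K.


Fourier's law rearranged: k = Q * t / (A * dT)
  Numerator = 16450.6 * 0.0055 = 90.4783
  Denominator = 1.92 * 34 = 65.28
  k = 90.4783 / 65.28 = 1.386 W/mK

1.386 W/mK


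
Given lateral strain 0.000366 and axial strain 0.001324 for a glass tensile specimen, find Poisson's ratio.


Poisson's ratio: nu = lateral strain / axial strain
  nu = 0.000366 / 0.001324 = 0.2764

0.2764


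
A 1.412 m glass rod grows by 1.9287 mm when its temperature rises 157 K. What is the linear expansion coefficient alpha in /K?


Rearrange dL = alpha * L0 * dT for alpha:
  alpha = dL / (L0 * dT)
  alpha = (1.9287 / 1000) / (1.412 * 157) = 0.0000087 /K = 8.7 x 10^-6 /K

8.7 x 10^-6 /K


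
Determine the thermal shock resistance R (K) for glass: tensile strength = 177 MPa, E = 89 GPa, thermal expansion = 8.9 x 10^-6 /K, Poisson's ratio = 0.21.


Thermal shock resistance: R = sigma * (1 - nu) / (E * alpha)
  Numerator = 177 * (1 - 0.21) = 139.83
  Denominator = 89 * 1000 * (8.9 x 10^-6) = 0.7921
  R = 139.83 / 0.7921 = 176.5 K

176.5 K


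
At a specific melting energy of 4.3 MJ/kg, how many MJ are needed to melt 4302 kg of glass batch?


Total energy = mass * specific energy
  E = 4302 * 4.3 = 18498.6 MJ

18498.6 MJ


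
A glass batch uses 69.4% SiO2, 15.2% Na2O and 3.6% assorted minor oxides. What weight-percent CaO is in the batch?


Pieces sum to 100%:
  CaO = 100 - (SiO2 + Na2O + others)
  CaO = 100 - (69.4 + 15.2 + 3.6) = 11.8%

11.8%


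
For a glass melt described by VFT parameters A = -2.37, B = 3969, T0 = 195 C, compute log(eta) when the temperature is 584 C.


VFT equation: log(eta) = A + B / (T - T0)
  T - T0 = 584 - 195 = 389
  B / (T - T0) = 3969 / 389 = 10.203
  log(eta) = -2.37 + 10.203 = 7.833

7.833


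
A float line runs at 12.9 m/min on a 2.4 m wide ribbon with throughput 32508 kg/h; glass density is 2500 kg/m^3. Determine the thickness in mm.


Ribbon cross-section from mass balance:
  Volume rate = throughput / density = 32508 / 2500 = 13.0032 m^3/h
  thickness = volume rate / (speed * 60 * width), i.e.
  thickness = throughput / (60 * speed * width * density) * 1000
  thickness = 32508 / (60 * 12.9 * 2.4 * 2500) * 1000 = 7.0 mm

7.0 mm


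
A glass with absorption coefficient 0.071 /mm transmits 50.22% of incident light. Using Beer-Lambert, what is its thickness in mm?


Rearrange T = exp(-alpha * thickness):
  thickness = -ln(T) / alpha
  T = 50.22/100 = 0.5022
  ln(T) = -0.68876
  -ln(T) = 0.68876
  thickness = 0.68876 / 0.071 = 9.7 mm

9.7 mm


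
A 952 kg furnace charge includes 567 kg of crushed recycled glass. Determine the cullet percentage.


Cullet ratio = (cullet mass / total batch mass) * 100
  Ratio = 567 / 952 * 100 = 59.56%

59.56%


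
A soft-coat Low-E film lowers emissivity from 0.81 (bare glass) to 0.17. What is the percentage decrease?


Percentage reduction = (1 - coated/uncoated) * 100
  Ratio = 0.17 / 0.81 = 0.2099
  Reduction = (1 - 0.2099) * 100 = 79.0%

79.0%


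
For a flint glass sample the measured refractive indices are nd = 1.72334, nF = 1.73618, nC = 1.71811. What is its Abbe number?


Abbe number formula: Vd = (nd - 1) / (nF - nC)
  nd - 1 = 1.72334 - 1 = 0.72334
  nF - nC = 1.73618 - 1.71811 = 0.01807
  Vd = 0.72334 / 0.01807 = 40.03

40.03


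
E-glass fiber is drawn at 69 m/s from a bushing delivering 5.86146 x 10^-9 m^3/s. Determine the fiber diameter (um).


Cross-sectional area from continuity:
  A = Q / v = 5.86146 x 10^-9 / 69 = 8.49487 x 10^-11 m^2
Diameter from circular cross-section:
  d = sqrt(4A / pi) * 10^6 (m -> um)
  d = sqrt(4 * 8.49487 x 10^-11 / pi) * 10^6 = 10.4 um

10.4 um


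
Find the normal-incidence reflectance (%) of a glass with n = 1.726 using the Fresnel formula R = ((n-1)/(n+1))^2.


Fresnel reflectance at normal incidence:
  R = ((n - 1)/(n + 1))^2
  (n - 1)/(n + 1) = (1.726 - 1)/(1.726 + 1) = 0.266324
  R = 0.266324^2 = 0.0709285
  R(%) = 0.0709285 * 100 = 7.093%

7.093%


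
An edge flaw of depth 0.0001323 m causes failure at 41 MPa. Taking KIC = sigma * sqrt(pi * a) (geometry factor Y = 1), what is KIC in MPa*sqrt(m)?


Fracture toughness: KIC = sigma * sqrt(pi * a)
  pi * a = pi * 0.0001323 = 0.000415633
  sqrt(pi * a) = 0.020387
  KIC = 41 * 0.020387 = 0.836 MPa*sqrt(m)

0.836 MPa*sqrt(m)


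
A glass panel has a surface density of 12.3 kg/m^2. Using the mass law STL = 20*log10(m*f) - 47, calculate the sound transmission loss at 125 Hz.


Mass law: STL = 20 * log10(m * f) - 47
  m * f = 12.3 * 125 = 1537.5
  log10(1537.5) = 3.18682
  STL = 20 * 3.18682 - 47 = 63.7364 - 47 = 16.7 dB

16.7 dB


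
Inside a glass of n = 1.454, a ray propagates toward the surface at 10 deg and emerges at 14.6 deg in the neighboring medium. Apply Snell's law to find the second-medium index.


Apply Snell's law: n1 * sin(theta1) = n2 * sin(theta2)
  n2 = n1 * sin(theta1) / sin(theta2)
  sin(10) = 0.173648
  sin(14.6) = 0.252069
  n2 = 1.454 * 0.173648 / 0.252069 = 1.0016

1.0016


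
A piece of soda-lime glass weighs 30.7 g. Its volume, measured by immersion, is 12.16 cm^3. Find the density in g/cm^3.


Use the definition of density:
  rho = mass / volume
  rho = 30.7 / 12.16 = 2.525 g/cm^3

2.525 g/cm^3


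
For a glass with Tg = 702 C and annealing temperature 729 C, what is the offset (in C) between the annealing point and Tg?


Offset = T_anneal - Tg:
  offset = 729 - 702 = 27 C

27 C


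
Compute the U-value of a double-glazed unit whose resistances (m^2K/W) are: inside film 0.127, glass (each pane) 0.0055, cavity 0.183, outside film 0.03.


Total thermal resistance (series):
  R_total = R_in + R_glass + R_air + R_glass + R_out
  R_total = 0.127 + 0.0055 + 0.183 + 0.0055 + 0.03 = 0.351 m^2K/W
U-value = 1 / R_total = 1 / 0.351 = 2.849 W/m^2K

2.849 W/m^2K


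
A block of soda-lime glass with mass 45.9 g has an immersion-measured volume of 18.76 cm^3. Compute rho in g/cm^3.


Use the definition of density:
  rho = mass / volume
  rho = 45.9 / 18.76 = 2.447 g/cm^3

2.447 g/cm^3


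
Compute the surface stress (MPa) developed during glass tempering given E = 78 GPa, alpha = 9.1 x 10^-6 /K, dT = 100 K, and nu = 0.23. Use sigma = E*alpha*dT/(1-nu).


Tempering stress: sigma = E * alpha * dT / (1 - nu)
  E (MPa) = 78 * 1000 = 78000
  Numerator = 78000 * (9.1 x 10^-6) * 100 = 70.98
  Denominator = 1 - 0.23 = 0.77
  sigma = 70.98 / 0.77 = 92.2 MPa

92.2 MPa


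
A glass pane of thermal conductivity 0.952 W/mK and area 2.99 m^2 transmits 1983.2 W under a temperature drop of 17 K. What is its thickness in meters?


Fourier's law: t = k * A * dT / Q
  t = 0.952 * 2.99 * 17 / 1983.2
  t = 48.39016 / 1983.2 = 0.0244 m

0.0244 m


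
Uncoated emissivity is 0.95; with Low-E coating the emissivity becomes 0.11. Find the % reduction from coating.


Percentage reduction = (1 - coated/uncoated) * 100
  Ratio = 0.11 / 0.95 = 0.1158
  Reduction = (1 - 0.1158) * 100 = 88.4%

88.4%


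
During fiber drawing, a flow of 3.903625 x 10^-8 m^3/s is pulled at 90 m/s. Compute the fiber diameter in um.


Cross-sectional area from continuity:
  A = Q / v = 3.903625 x 10^-8 / 90 = 4.337361 x 10^-10 m^2
Diameter from circular cross-section:
  d = sqrt(4A / pi) * 10^6 (m -> um)
  d = sqrt(4 * 4.337361 x 10^-10 / pi) * 10^6 = 23.5 um

23.5 um


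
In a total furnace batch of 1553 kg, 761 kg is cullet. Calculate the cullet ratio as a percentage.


Cullet ratio = (cullet mass / total batch mass) * 100
  Ratio = 761 / 1553 * 100 = 49.0%

49.0%


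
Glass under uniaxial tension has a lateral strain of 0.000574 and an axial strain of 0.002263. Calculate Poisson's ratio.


Poisson's ratio: nu = lateral strain / axial strain
  nu = 0.000574 / 0.002263 = 0.2536

0.2536


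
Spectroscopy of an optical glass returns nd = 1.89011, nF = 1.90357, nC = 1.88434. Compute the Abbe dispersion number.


Abbe number formula: Vd = (nd - 1) / (nF - nC)
  nd - 1 = 1.89011 - 1 = 0.89011
  nF - nC = 1.90357 - 1.88434 = 0.01923
  Vd = 0.89011 / 0.01923 = 46.29

46.29


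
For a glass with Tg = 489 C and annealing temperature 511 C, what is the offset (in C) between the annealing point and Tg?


Offset = T_anneal - Tg:
  offset = 511 - 489 = 22 C

22 C


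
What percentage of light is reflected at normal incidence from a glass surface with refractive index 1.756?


Fresnel reflectance at normal incidence:
  R = ((n - 1)/(n + 1))^2
  (n - 1)/(n + 1) = (1.756 - 1)/(1.756 + 1) = 0.274311
  R = 0.274311^2 = 0.0752465
  R(%) = 0.0752465 * 100 = 7.525%

7.525%


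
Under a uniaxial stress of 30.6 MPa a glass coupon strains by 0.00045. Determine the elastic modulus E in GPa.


Young's modulus: E = stress / strain
  E = 30.6 MPa / 0.00045 = 68000 MPa
Convert to GPa: 68000 / 1000 = 68.0 GPa

68.0 GPa


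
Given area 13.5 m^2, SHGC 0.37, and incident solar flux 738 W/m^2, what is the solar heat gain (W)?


Solar heat gain: Q = Area * SHGC * Irradiance
  Q = 13.5 * 0.37 * 738 = 3686.3 W

3686.3 W


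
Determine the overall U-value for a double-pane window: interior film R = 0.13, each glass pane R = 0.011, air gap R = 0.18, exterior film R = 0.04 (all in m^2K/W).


Total thermal resistance (series):
  R_total = R_in + R_glass + R_air + R_glass + R_out
  R_total = 0.13 + 0.011 + 0.18 + 0.011 + 0.04 = 0.372 m^2K/W
U-value = 1 / R_total = 1 / 0.372 = 2.688 W/m^2K

2.688 W/m^2K


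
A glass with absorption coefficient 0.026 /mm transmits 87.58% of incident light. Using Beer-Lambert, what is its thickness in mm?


Rearrange T = exp(-alpha * thickness):
  thickness = -ln(T) / alpha
  T = 87.58/100 = 0.8758
  ln(T) = -0.13262
  -ln(T) = 0.13262
  thickness = 0.13262 / 0.026 = 5.1 mm

5.1 mm


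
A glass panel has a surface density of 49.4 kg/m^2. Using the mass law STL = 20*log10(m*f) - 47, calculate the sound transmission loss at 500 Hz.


Mass law: STL = 20 * log10(m * f) - 47
  m * f = 49.4 * 500 = 24700
  log10(24700) = 4.3927
  STL = 20 * 4.3927 - 47 = 87.854 - 47 = 40.9 dB

40.9 dB


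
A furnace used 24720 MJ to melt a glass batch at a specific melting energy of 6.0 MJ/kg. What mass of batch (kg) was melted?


Rearrange E = m * s for m:
  m = E / s
  m = 24720 / 6.0 = 4120.0 kg

4120.0 kg


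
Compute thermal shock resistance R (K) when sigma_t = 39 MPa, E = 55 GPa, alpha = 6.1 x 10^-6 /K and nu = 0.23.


Thermal shock resistance: R = sigma * (1 - nu) / (E * alpha)
  Numerator = 39 * (1 - 0.23) = 30.03
  Denominator = 55 * 1000 * (6.1 x 10^-6) = 0.3355
  R = 30.03 / 0.3355 = 89.5 K

89.5 K


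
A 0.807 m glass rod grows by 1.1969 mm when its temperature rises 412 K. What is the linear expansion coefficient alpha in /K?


Rearrange dL = alpha * L0 * dT for alpha:
  alpha = dL / (L0 * dT)
  alpha = (1.1969 / 1000) / (0.807 * 412) = 0.0000036 /K = 3.6 x 10^-6 /K

3.6 x 10^-6 /K


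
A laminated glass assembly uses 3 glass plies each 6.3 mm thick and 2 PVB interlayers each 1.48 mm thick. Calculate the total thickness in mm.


Total thickness = glass contribution + PVB contribution
  Glass: 3 * 6.3 = 18.9 mm
  PVB: 2 * 1.48 = 2.96 mm
  Total = 18.9 + 2.96 = 21.86 mm

21.86 mm


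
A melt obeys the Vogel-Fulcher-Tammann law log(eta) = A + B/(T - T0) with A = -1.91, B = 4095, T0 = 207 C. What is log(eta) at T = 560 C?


VFT equation: log(eta) = A + B / (T - T0)
  T - T0 = 560 - 207 = 353
  B / (T - T0) = 4095 / 353 = 11.601
  log(eta) = -1.91 + 11.601 = 9.691

9.691


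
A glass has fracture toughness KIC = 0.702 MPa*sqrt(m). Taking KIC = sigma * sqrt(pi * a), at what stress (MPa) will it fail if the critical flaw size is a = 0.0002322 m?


Rearrange KIC = sigma * sqrt(pi * a):
  sigma = KIC / sqrt(pi * a)
  sqrt(pi * 0.0002322) = 0.027009
  sigma = 0.702 / 0.027009 = 25.99 MPa

25.99 MPa


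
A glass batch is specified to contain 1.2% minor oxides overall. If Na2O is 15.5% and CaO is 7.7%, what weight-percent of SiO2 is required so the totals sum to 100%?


Known pieces sum to 100%:
  SiO2 = 100 - (others + Na2O + CaO)
  SiO2 = 100 - (1.2 + 15.5 + 7.7) = 75.6%

75.6%


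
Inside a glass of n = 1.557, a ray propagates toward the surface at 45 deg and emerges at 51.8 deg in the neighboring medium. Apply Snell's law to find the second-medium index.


Apply Snell's law: n1 * sin(theta1) = n2 * sin(theta2)
  n2 = n1 * sin(theta1) / sin(theta2)
  sin(45) = 0.707107
  sin(51.8) = 0.785857
  n2 = 1.557 * 0.707107 / 0.785857 = 1.401

1.401


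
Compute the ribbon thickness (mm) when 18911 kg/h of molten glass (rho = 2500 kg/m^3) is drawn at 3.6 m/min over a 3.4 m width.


Ribbon cross-section from mass balance:
  Volume rate = throughput / density = 18911 / 2500 = 7.5644 m^3/h
  thickness = volume rate / (speed * 60 * width), i.e.
  thickness = throughput / (60 * speed * width * density) * 1000
  thickness = 18911 / (60 * 3.6 * 3.4 * 2500) * 1000 = 10.3 mm

10.3 mm


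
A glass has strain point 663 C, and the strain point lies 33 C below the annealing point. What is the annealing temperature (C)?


T_anneal = T_strain + gap:
  T_anneal = 663 + 33 = 696 C

696 C


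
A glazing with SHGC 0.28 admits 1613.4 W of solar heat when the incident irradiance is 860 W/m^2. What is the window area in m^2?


Rearrange Q = Area * SHGC * Irradiance:
  Area = Q / (SHGC * Irradiance)
  Area = 1613.4 / (0.28 * 860) = 6.7 m^2

6.7 m^2


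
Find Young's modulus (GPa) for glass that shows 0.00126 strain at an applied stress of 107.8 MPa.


Young's modulus: E = stress / strain
  E = 107.8 MPa / 0.00126 = 85555.56 MPa
Convert to GPa: 85555.56 / 1000 = 85.56 GPa

85.56 GPa


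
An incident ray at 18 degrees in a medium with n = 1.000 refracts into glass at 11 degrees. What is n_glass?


Apply Snell's law: n1 * sin(theta1) = n2 * sin(theta2)
  n2 = n1 * sin(theta1) / sin(theta2)
  sin(18) = 0.309017
  sin(11) = 0.190809
  n2 = 1.000 * 0.309017 / 0.190809 = 1.6195

1.6195


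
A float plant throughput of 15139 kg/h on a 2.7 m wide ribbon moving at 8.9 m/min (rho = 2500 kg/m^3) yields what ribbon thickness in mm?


Ribbon cross-section from mass balance:
  Volume rate = throughput / density = 15139 / 2500 = 6.0556 m^3/h
  thickness = volume rate / (speed * 60 * width), i.e.
  thickness = throughput / (60 * speed * width * density) * 1000
  thickness = 15139 / (60 * 8.9 * 2.7 * 2500) * 1000 = 4.2 mm

4.2 mm


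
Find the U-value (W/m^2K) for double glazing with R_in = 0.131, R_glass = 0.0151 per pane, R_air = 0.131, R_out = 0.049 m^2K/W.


Total thermal resistance (series):
  R_total = R_in + R_glass + R_air + R_glass + R_out
  R_total = 0.131 + 0.0151 + 0.131 + 0.0151 + 0.049 = 0.3412 m^2K/W
U-value = 1 / R_total = 1 / 0.3412 = 2.931 W/m^2K

2.931 W/m^2K


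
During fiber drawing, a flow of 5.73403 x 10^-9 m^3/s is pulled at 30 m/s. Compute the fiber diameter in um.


Cross-sectional area from continuity:
  A = Q / v = 5.73403 x 10^-9 / 30 = 1.911343 x 10^-10 m^2
Diameter from circular cross-section:
  d = sqrt(4A / pi) * 10^6 (m -> um)
  d = sqrt(4 * 1.911343 x 10^-10 / pi) * 10^6 = 15.6 um

15.6 um


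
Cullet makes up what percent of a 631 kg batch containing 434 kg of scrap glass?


Cullet ratio = (cullet mass / total batch mass) * 100
  Ratio = 434 / 631 * 100 = 68.78%

68.78%


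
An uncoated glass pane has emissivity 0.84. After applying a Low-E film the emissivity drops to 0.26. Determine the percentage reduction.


Percentage reduction = (1 - coated/uncoated) * 100
  Ratio = 0.26 / 0.84 = 0.3095
  Reduction = (1 - 0.3095) * 100 = 69.0%

69.0%


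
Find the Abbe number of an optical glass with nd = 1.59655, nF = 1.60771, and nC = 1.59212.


Abbe number formula: Vd = (nd - 1) / (nF - nC)
  nd - 1 = 1.59655 - 1 = 0.59655
  nF - nC = 1.60771 - 1.59212 = 0.01559
  Vd = 0.59655 / 0.01559 = 38.26

38.26


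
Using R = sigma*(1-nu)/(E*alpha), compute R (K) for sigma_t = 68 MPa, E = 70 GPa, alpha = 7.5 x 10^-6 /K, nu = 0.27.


Thermal shock resistance: R = sigma * (1 - nu) / (E * alpha)
  Numerator = 68 * (1 - 0.27) = 49.64
  Denominator = 70 * 1000 * (7.5 x 10^-6) = 0.525
  R = 49.64 / 0.525 = 94.6 K

94.6 K


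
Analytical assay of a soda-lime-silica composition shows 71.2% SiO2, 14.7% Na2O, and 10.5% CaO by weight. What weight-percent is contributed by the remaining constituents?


Sum the three major oxides:
  SiO2 + Na2O + CaO = 71.2 + 14.7 + 10.5 = 96.4%
Subtract from 100%:
  Others = 100 - 96.4 = 3.6%

3.6%


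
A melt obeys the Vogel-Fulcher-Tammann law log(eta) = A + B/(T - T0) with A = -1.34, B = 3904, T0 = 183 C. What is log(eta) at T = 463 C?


VFT equation: log(eta) = A + B / (T - T0)
  T - T0 = 463 - 183 = 280
  B / (T - T0) = 3904 / 280 = 13.943
  log(eta) = -1.34 + 13.943 = 12.603

12.603


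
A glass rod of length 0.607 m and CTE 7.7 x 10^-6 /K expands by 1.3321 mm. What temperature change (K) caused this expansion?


Rearrange dL = alpha * L0 * dT for dT:
  dT = dL / (alpha * L0)
  dL (m) = 1.3321 / 1000 = 0.0013321
  dT = 0.0013321 / ((7.7 x 10^-6) * 0.607) = 285.0 K

285.0 K


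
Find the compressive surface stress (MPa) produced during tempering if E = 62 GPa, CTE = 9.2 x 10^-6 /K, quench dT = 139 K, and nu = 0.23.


Tempering stress: sigma = E * alpha * dT / (1 - nu)
  E (MPa) = 62 * 1000 = 62000
  Numerator = 62000 * (9.2 x 10^-6) * 139 = 79.2856
  Denominator = 1 - 0.23 = 0.77
  sigma = 79.2856 / 0.77 = 103.0 MPa

103.0 MPa


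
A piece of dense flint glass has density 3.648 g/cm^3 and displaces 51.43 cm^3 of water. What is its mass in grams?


Rearrange rho = m / V:
  m = rho * V
  m = 3.648 * 51.43 = 187.617 g

187.617 g


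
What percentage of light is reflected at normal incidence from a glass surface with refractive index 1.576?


Fresnel reflectance at normal incidence:
  R = ((n - 1)/(n + 1))^2
  (n - 1)/(n + 1) = (1.576 - 1)/(1.576 + 1) = 0.223602
  R = 0.223602^2 = 0.0499979
  R(%) = 0.0499979 * 100 = 5.0%

5.0%


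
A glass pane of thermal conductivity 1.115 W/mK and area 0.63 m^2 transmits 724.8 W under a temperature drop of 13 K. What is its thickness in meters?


Fourier's law: t = k * A * dT / Q
  t = 1.115 * 0.63 * 13 / 724.8
  t = 9.13185 / 724.8 = 0.0126 m

0.0126 m


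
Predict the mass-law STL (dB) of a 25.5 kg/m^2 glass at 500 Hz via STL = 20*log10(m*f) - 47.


Mass law: STL = 20 * log10(m * f) - 47
  m * f = 25.5 * 500 = 12750
  log10(12750) = 4.10551
  STL = 20 * 4.10551 - 47 = 82.1102 - 47 = 35.1 dB

35.1 dB


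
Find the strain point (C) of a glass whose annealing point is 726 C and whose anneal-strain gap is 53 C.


Strain point = annealing point - difference:
  T_strain = 726 - 53 = 673 C

673 C


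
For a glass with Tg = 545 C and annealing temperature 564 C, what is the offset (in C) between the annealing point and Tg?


Offset = T_anneal - Tg:
  offset = 564 - 545 = 19 C

19 C


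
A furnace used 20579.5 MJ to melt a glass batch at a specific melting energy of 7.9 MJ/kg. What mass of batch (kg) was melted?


Rearrange E = m * s for m:
  m = E / s
  m = 20579.5 / 7.9 = 2605.0 kg

2605.0 kg


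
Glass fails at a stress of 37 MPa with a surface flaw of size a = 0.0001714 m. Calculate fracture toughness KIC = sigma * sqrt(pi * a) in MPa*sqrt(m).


Fracture toughness: KIC = sigma * sqrt(pi * a)
  pi * a = pi * 0.0001714 = 0.000538469
  sqrt(pi * a) = 0.023205
  KIC = 37 * 0.023205 = 0.859 MPa*sqrt(m)

0.859 MPa*sqrt(m)


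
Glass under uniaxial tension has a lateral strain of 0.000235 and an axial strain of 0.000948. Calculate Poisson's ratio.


Poisson's ratio: nu = lateral strain / axial strain
  nu = 0.000235 / 0.000948 = 0.2479

0.2479


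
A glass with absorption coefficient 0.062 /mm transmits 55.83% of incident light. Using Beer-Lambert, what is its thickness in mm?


Rearrange T = exp(-alpha * thickness):
  thickness = -ln(T) / alpha
  T = 55.83/100 = 0.5583
  ln(T) = -0.58286
  -ln(T) = 0.58286
  thickness = 0.58286 / 0.062 = 9.4 mm

9.4 mm


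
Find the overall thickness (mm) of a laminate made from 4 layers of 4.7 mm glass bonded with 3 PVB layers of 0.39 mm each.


Total thickness = glass contribution + PVB contribution
  Glass: 4 * 4.7 = 18.8 mm
  PVB: 3 * 0.39 = 1.17 mm
  Total = 18.8 + 1.17 = 19.97 mm

19.97 mm


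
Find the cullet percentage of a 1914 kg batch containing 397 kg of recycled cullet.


Cullet ratio = (cullet mass / total batch mass) * 100
  Ratio = 397 / 1914 * 100 = 20.74%

20.74%


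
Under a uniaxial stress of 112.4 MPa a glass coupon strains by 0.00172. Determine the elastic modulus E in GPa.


Young's modulus: E = stress / strain
  E = 112.4 MPa / 0.00172 = 65348.84 MPa
Convert to GPa: 65348.84 / 1000 = 65.35 GPa

65.35 GPa


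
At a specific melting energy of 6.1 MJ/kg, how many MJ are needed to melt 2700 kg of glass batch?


Total energy = mass * specific energy
  E = 2700 * 6.1 = 16470 MJ

16470 MJ


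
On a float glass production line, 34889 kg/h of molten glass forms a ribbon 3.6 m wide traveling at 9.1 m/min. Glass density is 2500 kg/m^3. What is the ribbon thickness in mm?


Ribbon cross-section from mass balance:
  Volume rate = throughput / density = 34889 / 2500 = 13.9556 m^3/h
  thickness = volume rate / (speed * 60 * width), i.e.
  thickness = throughput / (60 * speed * width * density) * 1000
  thickness = 34889 / (60 * 9.1 * 3.6 * 2500) * 1000 = 7.1 mm

7.1 mm


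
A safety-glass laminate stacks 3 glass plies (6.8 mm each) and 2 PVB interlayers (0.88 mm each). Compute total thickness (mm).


Total thickness = glass contribution + PVB contribution
  Glass: 3 * 6.8 = 20.4 mm
  PVB: 2 * 0.88 = 1.76 mm
  Total = 20.4 + 1.76 = 22.16 mm

22.16 mm


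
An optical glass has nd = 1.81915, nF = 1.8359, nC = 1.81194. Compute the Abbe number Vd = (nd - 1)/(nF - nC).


Abbe number formula: Vd = (nd - 1) / (nF - nC)
  nd - 1 = 1.81915 - 1 = 0.81915
  nF - nC = 1.8359 - 1.81194 = 0.02396
  Vd = 0.81915 / 0.02396 = 34.19

34.19


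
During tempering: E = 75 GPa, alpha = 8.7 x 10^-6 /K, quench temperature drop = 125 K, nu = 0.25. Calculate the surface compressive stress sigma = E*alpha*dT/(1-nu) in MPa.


Tempering stress: sigma = E * alpha * dT / (1 - nu)
  E (MPa) = 75 * 1000 = 75000
  Numerator = 75000 * (8.7 x 10^-6) * 125 = 81.5625
  Denominator = 1 - 0.25 = 0.75
  sigma = 81.5625 / 0.75 = 108.8 MPa

108.8 MPa


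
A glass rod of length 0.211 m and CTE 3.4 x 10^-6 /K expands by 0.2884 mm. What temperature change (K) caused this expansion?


Rearrange dL = alpha * L0 * dT for dT:
  dT = dL / (alpha * L0)
  dL (m) = 0.2884 / 1000 = 0.0002884
  dT = 0.0002884 / ((3.4 x 10^-6) * 0.211) = 402.0 K

402.0 K


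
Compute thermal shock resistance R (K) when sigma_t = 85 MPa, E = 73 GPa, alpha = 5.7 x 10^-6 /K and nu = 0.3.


Thermal shock resistance: R = sigma * (1 - nu) / (E * alpha)
  Numerator = 85 * (1 - 0.3) = 59.5
  Denominator = 73 * 1000 * (5.7 x 10^-6) = 0.4161
  R = 59.5 / 0.4161 = 143.0 K

143.0 K


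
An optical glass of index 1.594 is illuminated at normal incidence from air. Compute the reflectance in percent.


Fresnel reflectance at normal incidence:
  R = ((n - 1)/(n + 1))^2
  (n - 1)/(n + 1) = (1.594 - 1)/(1.594 + 1) = 0.22899
  R = 0.22899^2 = 0.0524364
  R(%) = 0.0524364 * 100 = 5.244%

5.244%


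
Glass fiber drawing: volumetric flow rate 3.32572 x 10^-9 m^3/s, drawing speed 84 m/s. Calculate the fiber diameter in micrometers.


Cross-sectional area from continuity:
  A = Q / v = 3.32572 x 10^-9 / 84 = 3.95919 x 10^-11 m^2
Diameter from circular cross-section:
  d = sqrt(4A / pi) * 10^6 (m -> um)
  d = sqrt(4 * 3.95919 x 10^-11 / pi) * 10^6 = 7.1 um

7.1 um


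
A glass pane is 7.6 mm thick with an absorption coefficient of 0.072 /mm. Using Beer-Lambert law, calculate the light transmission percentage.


Beer-Lambert law: T = exp(-alpha * thickness)
  exponent = -0.072 * 7.6 = -0.5472
  T = exp(-0.5472) = 0.5786
  Percentage = 0.5786 * 100 = 57.86%

57.86%


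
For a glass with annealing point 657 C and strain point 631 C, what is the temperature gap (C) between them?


Gap = T_anneal - T_strain:
  gap = 657 - 631 = 26 C

26 C


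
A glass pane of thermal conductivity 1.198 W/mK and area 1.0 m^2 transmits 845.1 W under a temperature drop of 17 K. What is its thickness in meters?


Fourier's law: t = k * A * dT / Q
  t = 1.198 * 1.0 * 17 / 845.1
  t = 20.366 / 845.1 = 0.0241 m

0.0241 m


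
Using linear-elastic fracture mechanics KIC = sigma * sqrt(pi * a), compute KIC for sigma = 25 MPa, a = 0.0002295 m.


Fracture toughness: KIC = sigma * sqrt(pi * a)
  pi * a = pi * 0.0002295 = 0.000720996
  sqrt(pi * a) = 0.026851
  KIC = 25 * 0.026851 = 0.671 MPa*sqrt(m)

0.671 MPa*sqrt(m)


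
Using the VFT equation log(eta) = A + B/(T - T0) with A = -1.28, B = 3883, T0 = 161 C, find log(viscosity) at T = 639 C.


VFT equation: log(eta) = A + B / (T - T0)
  T - T0 = 639 - 161 = 478
  B / (T - T0) = 3883 / 478 = 8.123
  log(eta) = -1.28 + 8.123 = 6.843

6.843


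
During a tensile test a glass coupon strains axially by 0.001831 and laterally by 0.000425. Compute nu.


Poisson's ratio: nu = lateral strain / axial strain
  nu = 0.000425 / 0.001831 = 0.2321

0.2321


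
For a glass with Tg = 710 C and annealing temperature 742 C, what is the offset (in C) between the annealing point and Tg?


Offset = T_anneal - Tg:
  offset = 742 - 710 = 32 C

32 C


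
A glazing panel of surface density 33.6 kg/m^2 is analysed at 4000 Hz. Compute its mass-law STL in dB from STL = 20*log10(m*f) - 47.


Mass law: STL = 20 * log10(m * f) - 47
  m * f = 33.6 * 4000 = 134400
  log10(134400) = 5.1284
  STL = 20 * 5.1284 - 47 = 102.568 - 47 = 55.6 dB

55.6 dB


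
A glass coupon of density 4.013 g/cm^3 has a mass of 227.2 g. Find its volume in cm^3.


Rearrange rho = m / V:
  V = m / rho
  V = 227.2 / 4.013 = 56.616 cm^3

56.616 cm^3


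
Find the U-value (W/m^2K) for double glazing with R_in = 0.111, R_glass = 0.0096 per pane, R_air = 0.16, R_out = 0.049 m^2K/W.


Total thermal resistance (series):
  R_total = R_in + R_glass + R_air + R_glass + R_out
  R_total = 0.111 + 0.0096 + 0.16 + 0.0096 + 0.049 = 0.3392 m^2K/W
U-value = 1 / R_total = 1 / 0.3392 = 2.948 W/m^2K

2.948 W/m^2K


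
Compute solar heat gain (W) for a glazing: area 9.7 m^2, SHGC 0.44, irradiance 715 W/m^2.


Solar heat gain: Q = Area * SHGC * Irradiance
  Q = 9.7 * 0.44 * 715 = 3051.6 W

3051.6 W


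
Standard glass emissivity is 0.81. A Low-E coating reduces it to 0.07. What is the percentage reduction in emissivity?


Percentage reduction = (1 - coated/uncoated) * 100
  Ratio = 0.07 / 0.81 = 0.0864
  Reduction = (1 - 0.0864) * 100 = 91.4%

91.4%


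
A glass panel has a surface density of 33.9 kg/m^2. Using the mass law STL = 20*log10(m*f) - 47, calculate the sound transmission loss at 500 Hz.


Mass law: STL = 20 * log10(m * f) - 47
  m * f = 33.9 * 500 = 16950
  log10(16950) = 4.22917
  STL = 20 * 4.22917 - 47 = 84.5834 - 47 = 37.6 dB

37.6 dB


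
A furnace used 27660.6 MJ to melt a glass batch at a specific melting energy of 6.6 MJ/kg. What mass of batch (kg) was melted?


Rearrange E = m * s for m:
  m = E / s
  m = 27660.6 / 6.6 = 4191.0 kg

4191.0 kg


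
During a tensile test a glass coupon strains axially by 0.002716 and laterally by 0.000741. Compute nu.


Poisson's ratio: nu = lateral strain / axial strain
  nu = 0.000741 / 0.002716 = 0.2728

0.2728


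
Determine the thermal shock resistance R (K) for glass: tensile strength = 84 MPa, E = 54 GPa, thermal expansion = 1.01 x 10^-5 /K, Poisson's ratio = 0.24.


Thermal shock resistance: R = sigma * (1 - nu) / (E * alpha)
  Numerator = 84 * (1 - 0.24) = 63.84
  Denominator = 54 * 1000 * (1.01 x 10^-5) = 0.5454
  R = 63.84 / 0.5454 = 117.1 K

117.1 K


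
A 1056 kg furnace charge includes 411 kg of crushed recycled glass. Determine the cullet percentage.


Cullet ratio = (cullet mass / total batch mass) * 100
  Ratio = 411 / 1056 * 100 = 38.92%

38.92%


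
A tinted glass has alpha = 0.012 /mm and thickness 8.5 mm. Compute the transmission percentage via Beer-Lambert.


Beer-Lambert law: T = exp(-alpha * thickness)
  exponent = -0.012 * 8.5 = -0.102
  T = exp(-0.102) = 0.903
  Percentage = 0.903 * 100 = 90.3%

90.3%


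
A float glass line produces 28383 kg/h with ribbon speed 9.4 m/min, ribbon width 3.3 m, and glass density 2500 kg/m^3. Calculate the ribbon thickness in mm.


Ribbon cross-section from mass balance:
  Volume rate = throughput / density = 28383 / 2500 = 11.3532 m^3/h
  thickness = volume rate / (speed * 60 * width), i.e.
  thickness = throughput / (60 * speed * width * density) * 1000
  thickness = 28383 / (60 * 9.4 * 3.3 * 2500) * 1000 = 6.1 mm

6.1 mm


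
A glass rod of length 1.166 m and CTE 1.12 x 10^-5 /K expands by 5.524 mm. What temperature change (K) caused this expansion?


Rearrange dL = alpha * L0 * dT for dT:
  dT = dL / (alpha * L0)
  dL (m) = 5.524 / 1000 = 0.005524
  dT = 0.005524 / ((1.12 x 10^-5) * 1.166) = 423.0 K

423.0 K
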